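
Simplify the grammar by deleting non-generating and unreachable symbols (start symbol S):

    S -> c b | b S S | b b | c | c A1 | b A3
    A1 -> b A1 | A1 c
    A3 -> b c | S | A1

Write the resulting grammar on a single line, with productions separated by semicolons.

S -> c b | b S S | b b | c | b A3; A3 -> b c | S

Generating nonterminals: {A3, S}.
Reachable from S after that: {A3, S}.
Removed useless symbols: {A1} and every production mentioning them.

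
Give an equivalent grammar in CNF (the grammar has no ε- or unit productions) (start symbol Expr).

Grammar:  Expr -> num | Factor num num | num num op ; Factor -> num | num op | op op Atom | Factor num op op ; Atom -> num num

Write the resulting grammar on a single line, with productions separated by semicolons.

Expr -> num | Factor Y1 | X1 Y2; Factor -> num | X1 X2 | X2 Y3 | Factor Y4; Atom -> X1 X1; X1 -> num; X2 -> op; Y1 -> X1 X1; Y2 -> X1 X2; Y3 -> X2 Atom; Y4 -> X1 Y5; Y5 -> X2 X2

Introduce a nonterminal for each terminal appearing in a rule of length ≥ 2: X1 → num, X2 → op.
Binarize each right-hand side of length ≥ 3 by chaining fresh nonterminals (Y1, Y2, …): affected rules were Expr → Factor X1 X1; Expr → X1 X1 X2; Factor → X2 X2 Atom; Factor → Factor X1 X2 X2.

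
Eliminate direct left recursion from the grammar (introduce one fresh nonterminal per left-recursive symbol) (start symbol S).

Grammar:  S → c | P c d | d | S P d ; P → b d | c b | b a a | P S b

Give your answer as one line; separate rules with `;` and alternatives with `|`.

S → c S' | P c d S' | d S'; P → b d P' | c b P' | b a a P'; S' → P d S' | eps; P' → S b P' | eps

S, P are directly left-recursive.
For S: α = {P d}, β = {c, P c d, d}. Rewrite as S → β S' and S' → α S' | ε.
For P: α = {S b}, β = {b d, c b, b a a}. Rewrite as P → β P' and P' → α P' | ε.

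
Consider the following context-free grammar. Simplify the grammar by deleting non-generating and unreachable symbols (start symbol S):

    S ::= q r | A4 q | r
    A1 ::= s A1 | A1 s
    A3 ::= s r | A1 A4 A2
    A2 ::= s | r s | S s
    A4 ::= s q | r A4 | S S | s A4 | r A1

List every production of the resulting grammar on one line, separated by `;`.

S ::= q r | A4 q | r; A4 ::= s q | r A4 | S S | s A4

Generating nonterminals: {A2, A3, A4, S}.
Reachable from S after that: {A4, S}.
Removed useless symbols: {A1, A2, A3} and every production mentioning them.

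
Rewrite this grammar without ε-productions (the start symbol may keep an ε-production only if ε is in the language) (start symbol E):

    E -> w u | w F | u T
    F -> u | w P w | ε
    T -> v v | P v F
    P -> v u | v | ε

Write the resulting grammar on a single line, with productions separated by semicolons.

Nullable nonterminals: {F, P}.
ε ∉ L(G), so no ε-production is kept.
For each production, add variants omitting each subset of nullable occurrences: E → w F gives w F | w. F → w P w gives w P w | w w. T → P v F gives P v F | P v | v F | v.

E -> w u | w F | w | u T; F -> u | w P w | w w; T -> v v | P v F | P v | v F | v; P -> v u | v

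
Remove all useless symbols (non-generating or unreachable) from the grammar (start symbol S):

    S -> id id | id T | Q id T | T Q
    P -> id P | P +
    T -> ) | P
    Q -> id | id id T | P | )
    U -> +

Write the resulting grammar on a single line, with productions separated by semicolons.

Generating nonterminals: {Q, S, T, U}.
Reachable from S after that: {Q, S, T}.
Removed useless symbols: {P, U} and every production mentioning them.

S -> id id | id T | Q id T | T Q; T -> ); Q -> id | id id T | )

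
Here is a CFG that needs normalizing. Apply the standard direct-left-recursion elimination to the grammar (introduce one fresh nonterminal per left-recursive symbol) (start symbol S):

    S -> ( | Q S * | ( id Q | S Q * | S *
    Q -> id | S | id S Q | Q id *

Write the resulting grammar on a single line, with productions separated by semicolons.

Left recursion appears on S, Q.
For S: α = {Q *, *}, β = {(, Q S *, ( id Q}. Rewrite as S → β S' and S' → α S' | ε.
For Q: α = {id *}, β = {id, S, id S Q}. Rewrite as Q → β Q' and Q' → α Q' | ε.

S -> ( S' | Q S * S' | ( id Q S'; Q -> id Q' | S Q' | id S Q Q'; S' -> Q * S' | * S' | ε; Q' -> id * Q' | ε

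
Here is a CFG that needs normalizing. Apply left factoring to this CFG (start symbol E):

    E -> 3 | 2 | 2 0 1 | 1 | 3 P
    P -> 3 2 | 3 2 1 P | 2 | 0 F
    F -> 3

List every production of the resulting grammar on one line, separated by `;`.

E has alternatives sharing prefix '3': factor to E → 3 E' with E' → ε | P.
E has alternatives sharing prefix '2': factor to E → 2 E'' with E'' → ε | 0 1.
P has alternatives sharing prefix '3 2': factor to P → 3 2 P' with P' → ε | 1 P.

E -> 1 | 3 E' | 2 E''; P -> 2 | 0 F | 3 2 P'; F -> 3; E' -> ε | P; E'' -> ε | 0 1; P' -> ε | 1 P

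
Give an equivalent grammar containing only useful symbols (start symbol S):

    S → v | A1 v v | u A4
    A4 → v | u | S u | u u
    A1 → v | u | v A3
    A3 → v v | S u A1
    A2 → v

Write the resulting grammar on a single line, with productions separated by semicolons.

S → v | A1 v v | u A4; A4 → v | u | S u | u u; A1 → v | u | v A3; A3 → v v | S u A1

Generating nonterminals: {A1, A2, A3, A4, S}.
Reachable from S after that: {A1, A3, A4, S}.
Removed useless symbols: {A2} and every production mentioning them.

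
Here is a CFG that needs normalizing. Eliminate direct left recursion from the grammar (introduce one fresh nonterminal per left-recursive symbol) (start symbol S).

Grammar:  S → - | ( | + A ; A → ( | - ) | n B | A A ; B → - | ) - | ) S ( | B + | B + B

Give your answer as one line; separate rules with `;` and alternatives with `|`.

S → - | ( | + A; A → ( A' | - ) A' | n B A'; B → - B' | ) - B' | ) S ( B'; A' → A A' | ε; B' → + B' | + B B' | ε

Left recursion appears on A, B.
For A: α = {A}, β = {(, - ), n B}. Rewrite as A → β A' and A' → α A' | ε.
For B: α = {+, + B}, β = {-, ) -, ) S (}. Rewrite as B → β B' and B' → α B' | ε.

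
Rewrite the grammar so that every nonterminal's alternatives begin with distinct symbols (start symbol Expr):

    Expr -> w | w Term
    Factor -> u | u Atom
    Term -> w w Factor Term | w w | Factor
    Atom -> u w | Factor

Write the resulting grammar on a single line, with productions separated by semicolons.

Expr -> w Expr1; Factor -> u Factor1; Term -> Factor | w w Term1; Atom -> u w | Factor; Expr1 -> ε | Term; Factor1 -> ε | Atom; Term1 -> Factor Term | ε

Expr has alternatives sharing prefix 'w': factor to Expr → w Expr1 with Expr1 → ε | Term.
Factor has alternatives sharing prefix 'u': factor to Factor → u Factor1 with Factor1 → ε | Atom.
Term has alternatives sharing prefix 'w w': factor to Term → w w Term1 with Term1 → Factor Term | ε.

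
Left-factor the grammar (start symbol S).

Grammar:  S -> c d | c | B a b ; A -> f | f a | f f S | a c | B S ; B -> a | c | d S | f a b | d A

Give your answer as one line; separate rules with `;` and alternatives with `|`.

S has alternatives sharing prefix 'c': factor to S → c S' with S' → d | ε.
A has alternatives sharing prefix 'f': factor to A → f A' with A' → ε | a | f S.
B has alternatives sharing prefix 'd': factor to B → d B' with B' → S | A.

S -> B a b | c S'; A -> a c | B S | f A'; B -> a | c | f a b | d B'; S' -> d | ε; A' -> ε | a | f S; B' -> S | A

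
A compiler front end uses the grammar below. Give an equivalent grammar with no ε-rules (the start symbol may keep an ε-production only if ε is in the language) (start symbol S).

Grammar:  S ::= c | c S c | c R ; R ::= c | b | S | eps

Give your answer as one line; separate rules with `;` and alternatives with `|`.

Nullable set = {R}.
ε ∉ L(G), so no ε-production is kept.

S ::= c | c S c | c R; R ::= c | b | S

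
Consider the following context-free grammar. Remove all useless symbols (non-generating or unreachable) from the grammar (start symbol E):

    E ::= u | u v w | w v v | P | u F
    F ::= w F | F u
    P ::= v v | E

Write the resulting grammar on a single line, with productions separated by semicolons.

E ::= u | u v w | w v v | P; P ::= v v | E

Generating nonterminals: {E, P}.
Reachable from E after that: {E, P}.
Removed useless symbols: {F} and every production mentioning them.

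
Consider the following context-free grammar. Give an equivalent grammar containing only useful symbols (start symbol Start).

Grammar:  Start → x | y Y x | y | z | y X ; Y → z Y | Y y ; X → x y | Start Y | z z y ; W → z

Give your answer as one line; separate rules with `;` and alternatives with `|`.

Generating nonterminals: {Start, W, X}.
Reachable from Start after that: {Start, X}.
Removed useless symbols: {W, Y} and every production mentioning them.

Start → x | y | z | y X; X → x y | z z y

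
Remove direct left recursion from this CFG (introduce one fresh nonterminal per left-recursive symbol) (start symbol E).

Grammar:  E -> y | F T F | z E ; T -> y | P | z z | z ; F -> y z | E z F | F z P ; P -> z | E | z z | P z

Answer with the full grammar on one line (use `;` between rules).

F, P are directly left-recursive.
For F: α = {z P}, β = {y z, E z F}. Rewrite as F → β F' and F' → α F' | ε.
For P: α = {z}, β = {z, E, z z}. Rewrite as P → β P' and P' → α P' | ε.

E -> y | F T F | z E; T -> y | P | z z | z; F -> y z F' | E z F F'; P -> z P' | E P' | z z P'; F' -> z P F' | ε; P' -> z P' | ε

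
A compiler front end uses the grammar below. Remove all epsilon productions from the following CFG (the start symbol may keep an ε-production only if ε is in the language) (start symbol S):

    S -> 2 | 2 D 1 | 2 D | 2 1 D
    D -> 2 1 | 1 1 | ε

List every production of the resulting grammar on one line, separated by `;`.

S -> 2 | 2 D 1 | 2 1 | 2 D | 2 1 D; D -> 2 1 | 1 1

Nullable set = {D}.
ε ∉ L(G), so no ε-production is kept.
Expand every rule over subsets of its nullable positions: S → 2 D 1 gives 2 D 1 | 2 1.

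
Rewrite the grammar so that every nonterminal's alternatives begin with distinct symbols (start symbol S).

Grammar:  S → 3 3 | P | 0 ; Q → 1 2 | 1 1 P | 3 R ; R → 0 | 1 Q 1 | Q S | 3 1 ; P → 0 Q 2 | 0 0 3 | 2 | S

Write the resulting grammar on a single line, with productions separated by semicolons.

Q has alternatives sharing prefix '1': factor to Q → 1 Q' with Q' → 2 | 1 P.
P has alternatives sharing prefix '0': factor to P → 0 P' with P' → Q 2 | 0 3.

S → 3 3 | P | 0; Q → 3 R | 1 Q'; R → 0 | 1 Q 1 | Q S | 3 1; P → 2 | S | 0 P'; Q' → 2 | 1 P; P' → Q 2 | 0 3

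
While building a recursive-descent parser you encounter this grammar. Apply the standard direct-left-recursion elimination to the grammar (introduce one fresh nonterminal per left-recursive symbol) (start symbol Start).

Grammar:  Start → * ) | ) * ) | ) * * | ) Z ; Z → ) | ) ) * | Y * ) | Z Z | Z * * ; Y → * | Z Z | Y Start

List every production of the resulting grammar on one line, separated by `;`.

Directly left-recursive nonterminals: Z, Y.
For Z: α = {Z, * *}, β = {), ) ) *, Y * )}. Rewrite as Z → β Z1 and Z1 → α Z1 | ε.
For Y: α = {Start}, β = {*, Z Z}. Rewrite as Y → β Y1 and Y1 → α Y1 | ε.

Start → * ) | ) * ) | ) * * | ) Z; Z → ) Z1 | ) ) * Z1 | Y * ) Z1; Y → * Y1 | Z Z Y1; Z1 → Z Z1 | * * Z1 | ε; Y1 → Start Y1 | ε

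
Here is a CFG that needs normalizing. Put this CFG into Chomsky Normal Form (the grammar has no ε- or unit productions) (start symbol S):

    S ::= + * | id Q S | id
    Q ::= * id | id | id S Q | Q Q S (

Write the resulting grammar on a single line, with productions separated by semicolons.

Introduce a nonterminal for each terminal appearing in a rule of length ≥ 2: X1 → +, X2 → *, X3 → id, X4 → (.
Binarize each right-hand side of length ≥ 3 by chaining fresh nonterminals (Y1, Y2, …): affected rules were S → X3 Q S; Q → X3 S Q; Q → Q Q S X4.

S ::= X1 X2 | X3 Y1 | id; Q ::= X2 X3 | id | X3 Y2 | Q Y3; X1 ::= +; X2 ::= *; X3 ::= id; X4 ::= (; Y1 ::= Q S; Y2 ::= S Q; Y3 ::= Q Y4; Y4 ::= S X4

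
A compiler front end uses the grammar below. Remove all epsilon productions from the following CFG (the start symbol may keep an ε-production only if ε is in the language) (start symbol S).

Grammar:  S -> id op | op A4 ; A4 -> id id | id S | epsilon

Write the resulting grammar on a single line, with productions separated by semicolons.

Nullable nonterminals: {A4}.
ε ∉ L(G), so no ε-production is kept.
Expand every rule over subsets of its nullable positions: S → op A4 gives op A4 | op.

S -> id op | op A4 | op; A4 -> id id | id S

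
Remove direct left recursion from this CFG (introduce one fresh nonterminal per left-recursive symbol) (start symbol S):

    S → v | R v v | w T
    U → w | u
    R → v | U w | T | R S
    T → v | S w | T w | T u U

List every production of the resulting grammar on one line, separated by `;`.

Left recursion appears on R, T.
For R: α = {S}, β = {v, U w, T}. Rewrite as R → β R' and R' → α R' | ε.
For T: α = {w, u U}, β = {v, S w}. Rewrite as T → β T' and T' → α T' | ε.

S → v | R v v | w T; U → w | u; R → v R' | U w R' | T R'; T → v T' | S w T'; R' → S R' | ε; T' → w T' | u U T' | ε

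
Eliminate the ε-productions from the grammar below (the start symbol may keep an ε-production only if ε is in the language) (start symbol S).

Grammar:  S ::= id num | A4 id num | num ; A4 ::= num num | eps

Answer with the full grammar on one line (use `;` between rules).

Nullable nonterminals: {A4}.
ε ∉ L(G), so no ε-production is kept.

S ::= id num | A4 id num | num; A4 ::= num num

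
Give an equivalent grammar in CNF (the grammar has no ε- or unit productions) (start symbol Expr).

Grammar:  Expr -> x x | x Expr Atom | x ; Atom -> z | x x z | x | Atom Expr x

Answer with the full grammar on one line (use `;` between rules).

Expr -> X1 X1 | X1 Y1 | x; Atom -> z | X1 Y2 | x | Atom Y3; X1 -> x; X2 -> z; Y1 -> Expr Atom; Y2 -> X1 X2; Y3 -> Expr X1

Introduce a nonterminal for each terminal appearing in a rule of length ≥ 2: X1 → x, X2 → z.
Binarize each right-hand side of length ≥ 3 by chaining fresh nonterminals (Y1, Y2, …): affected rules were Expr → X1 Expr Atom; Atom → X1 X1 X2; Atom → Atom Expr X1.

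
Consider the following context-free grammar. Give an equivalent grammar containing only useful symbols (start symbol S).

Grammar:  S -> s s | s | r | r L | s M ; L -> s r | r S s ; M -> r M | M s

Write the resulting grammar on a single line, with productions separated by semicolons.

Generating nonterminals: {L, S}.
Reachable from S after that: {L, S}.
Removed useless symbols: {M} and every production mentioning them.

S -> s s | s | r | r L; L -> s r | r S s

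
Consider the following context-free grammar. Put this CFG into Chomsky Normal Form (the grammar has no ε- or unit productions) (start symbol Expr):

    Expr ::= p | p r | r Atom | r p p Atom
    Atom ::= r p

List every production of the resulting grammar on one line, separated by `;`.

Expr ::= p | X1 X2 | X2 Atom | X2 Y1; Atom ::= X2 X1; X1 ::= p; X2 ::= r; Y1 ::= X1 Y2; Y2 ::= X1 Atom

Introduce a nonterminal for each terminal appearing in a rule of length ≥ 2: X1 → p, X2 → r.
Binarize each right-hand side of length ≥ 3 by chaining fresh nonterminals (Y1, Y2, …): affected rules were Expr → X2 X1 X1 Atom.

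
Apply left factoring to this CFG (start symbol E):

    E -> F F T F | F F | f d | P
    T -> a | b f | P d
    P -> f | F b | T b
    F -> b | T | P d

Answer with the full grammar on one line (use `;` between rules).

E -> f d | P | F F E'; T -> a | b f | P d; P -> f | F b | T b; F -> b | T | P d; E' -> T F | epsilon

E has alternatives sharing prefix 'F F': factor to E → F F E' with E' → T F | ε.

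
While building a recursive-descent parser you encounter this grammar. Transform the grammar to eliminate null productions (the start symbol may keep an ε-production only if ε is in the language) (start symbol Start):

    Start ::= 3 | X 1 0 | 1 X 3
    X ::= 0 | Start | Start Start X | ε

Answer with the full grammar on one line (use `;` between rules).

Start ::= 3 | X 1 0 | 1 0 | 1 X 3 | 1 3; X ::= 0 | Start | Start Start X | Start Start

The nullable symbols are {X}.
ε ∉ L(G), so no ε-production is kept.
Expand every rule over subsets of its nullable positions: Start → X 1 0 gives X 1 0 | 1 0. Start → 1 X 3 gives 1 X 3 | 1 3. X → Start Start X gives Start Start X | Start Start.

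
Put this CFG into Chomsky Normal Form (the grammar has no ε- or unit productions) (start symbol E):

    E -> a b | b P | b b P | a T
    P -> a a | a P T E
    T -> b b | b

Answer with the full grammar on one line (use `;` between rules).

Introduce a nonterminal for each terminal appearing in a rule of length ≥ 2: X1 → a, X2 → b.
Binarize each right-hand side of length ≥ 3 by chaining fresh nonterminals (Y1, Y2, …): affected rules were E → X2 X2 P; P → X1 P T E.

E -> X1 X2 | X2 P | X2 Y1 | X1 T; P -> X1 X1 | X1 Y2; T -> X2 X2 | b; X1 -> a; X2 -> b; Y1 -> X2 P; Y2 -> P Y3; Y3 -> T E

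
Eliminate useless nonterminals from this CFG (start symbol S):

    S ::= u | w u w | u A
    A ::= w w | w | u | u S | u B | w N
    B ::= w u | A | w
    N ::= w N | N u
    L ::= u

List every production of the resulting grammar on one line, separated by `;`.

Generating nonterminals: {A, B, L, S}.
Reachable from S after that: {A, B, S}.
Removed useless symbols: {L, N} and every production mentioning them.

S ::= u | w u w | u A; A ::= w w | w | u | u S | u B; B ::= w u | A | w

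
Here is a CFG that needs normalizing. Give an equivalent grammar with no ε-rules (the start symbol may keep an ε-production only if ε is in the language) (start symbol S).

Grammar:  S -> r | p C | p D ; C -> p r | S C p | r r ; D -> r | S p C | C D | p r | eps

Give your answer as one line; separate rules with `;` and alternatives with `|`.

Nullable set = {D}.
ε ∉ L(G), so no ε-production is kept.
Expand every rule over subsets of its nullable positions: S → p D gives p D | p. D → C D gives C D | C.

S -> r | p C | p D | p; C -> p r | S C p | r r; D -> r | S p C | C D | C | p r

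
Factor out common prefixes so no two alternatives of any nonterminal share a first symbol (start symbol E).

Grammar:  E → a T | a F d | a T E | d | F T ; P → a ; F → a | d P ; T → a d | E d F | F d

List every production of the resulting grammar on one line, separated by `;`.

E → d | F T | a E'; P → a; F → a | d P; T → a d | E d F | F d; E' → F d | T E''; E'' → ε | E

E has alternatives sharing prefix 'a': factor to E → a E' with E' → T | F d | T E.
E' has alternatives sharing prefix 'T': factor to E' → T E'' with E'' → ε | E.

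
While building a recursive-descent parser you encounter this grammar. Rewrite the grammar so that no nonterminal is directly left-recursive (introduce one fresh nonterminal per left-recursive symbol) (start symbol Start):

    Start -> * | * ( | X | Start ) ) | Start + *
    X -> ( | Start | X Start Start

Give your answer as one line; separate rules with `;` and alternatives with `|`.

Start -> * Start1 | * ( Start1 | X Start1; X -> ( X1 | Start X1; Start1 -> ) ) Start1 | + * Start1 | epsilon; X1 -> Start Start X1 | epsilon

Directly left-recursive nonterminals: Start, X.
For Start: α = {) ), + *}, β = {*, * (, X}. Rewrite as Start → β Start1 and Start1 → α Start1 | ε.
For X: α = {Start Start}, β = {(, Start}. Rewrite as X → β X1 and X1 → α X1 | ε.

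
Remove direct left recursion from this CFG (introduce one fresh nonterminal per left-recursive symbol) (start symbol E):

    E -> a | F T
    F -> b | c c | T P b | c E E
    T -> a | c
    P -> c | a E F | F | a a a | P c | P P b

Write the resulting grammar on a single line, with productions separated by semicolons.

E -> a | F T; F -> b | c c | T P b | c E E; T -> a | c; P -> c P' | a E F P' | F P' | a a a P'; P' -> c P' | P b P' | ε

Directly left-recursive nonterminal: P.
For P: α = {c, P b}, β = {c, a E F, F, a a a}. Rewrite as P → β P' and P' → α P' | ε.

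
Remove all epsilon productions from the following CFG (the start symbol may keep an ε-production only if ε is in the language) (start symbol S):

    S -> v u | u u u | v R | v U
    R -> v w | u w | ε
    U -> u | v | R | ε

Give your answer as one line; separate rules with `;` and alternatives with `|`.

S -> v u | u u u | v R | v | v U; R -> v w | u w; U -> u | v | R

Nullable set = {R, U}.
ε ∉ L(G), so no ε-production is kept.
Expand every rule over subsets of its nullable positions: S → v R gives v R | v.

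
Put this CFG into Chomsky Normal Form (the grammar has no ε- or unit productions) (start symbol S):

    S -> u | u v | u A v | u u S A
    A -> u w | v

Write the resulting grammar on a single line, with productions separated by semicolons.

Introduce a nonterminal for each terminal appearing in a rule of length ≥ 2: X1 → u, X2 → v, X3 → w.
Binarize each right-hand side of length ≥ 3 by chaining fresh nonterminals (Y1, Y2, …): affected rules were S → X1 A X2; S → X1 X1 S A.

S -> u | X1 X2 | X1 Y1 | X1 Y2; A -> X1 X3 | v; X1 -> u; X2 -> v; X3 -> w; Y1 -> A X2; Y2 -> X1 Y3; Y3 -> S A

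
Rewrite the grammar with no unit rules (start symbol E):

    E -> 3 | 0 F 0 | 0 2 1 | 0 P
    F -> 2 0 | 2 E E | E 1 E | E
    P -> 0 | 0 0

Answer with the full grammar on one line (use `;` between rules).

Unit pairs: F ⇒* {E}.
For every A with A ⇒* B via unit rules, add B's non-unit alternatives to A; then delete every rule of the form X → Y.

E -> 3 | 0 F 0 | 0 2 1 | 0 P; F -> 3 | 0 F 0 | 0 2 1 | 0 P | 2 0 | 2 E E | E 1 E; P -> 0 | 0 0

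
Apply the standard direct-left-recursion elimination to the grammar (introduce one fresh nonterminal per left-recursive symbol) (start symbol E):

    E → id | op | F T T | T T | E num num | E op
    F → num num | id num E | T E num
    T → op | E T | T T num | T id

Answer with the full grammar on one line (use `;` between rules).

Left recursion appears on E, T.
For E: α = {num num, op}, β = {id, op, F T T, T T}. Rewrite as E → β E' and E' → α E' | ε.
For T: α = {T num, id}, β = {op, E T}. Rewrite as T → β T' and T' → α T' | ε.

E → id E' | op E' | F T T E' | T T E'; F → num num | id num E | T E num; T → op T' | E T T'; E' → num num E' | op E' | ε; T' → T num T' | id T' | ε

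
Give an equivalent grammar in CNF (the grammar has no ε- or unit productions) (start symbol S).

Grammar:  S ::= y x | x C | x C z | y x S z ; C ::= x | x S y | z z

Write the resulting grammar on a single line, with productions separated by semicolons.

S ::= X1 X2 | X2 C | X2 Y1 | X1 Y2; C ::= x | X2 Y4 | X3 X3; X1 ::= y; X2 ::= x; X3 ::= z; Y1 ::= C X3; Y2 ::= X2 Y3; Y3 ::= S X3; Y4 ::= S X1

Introduce a nonterminal for each terminal appearing in a rule of length ≥ 2: X1 → y, X2 → x, X3 → z.
Binarize each right-hand side of length ≥ 3 by chaining fresh nonterminals (Y1, Y2, …): affected rules were S → X2 C X3; S → X1 X2 S X3; C → X2 S X1.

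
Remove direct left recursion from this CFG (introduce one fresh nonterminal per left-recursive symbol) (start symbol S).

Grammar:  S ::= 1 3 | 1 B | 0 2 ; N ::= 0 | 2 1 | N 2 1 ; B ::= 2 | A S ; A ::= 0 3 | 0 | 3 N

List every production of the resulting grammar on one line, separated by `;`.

S ::= 1 3 | 1 B | 0 2; N ::= 0 N' | 2 1 N'; B ::= 2 | A S; A ::= 0 3 | 0 | 3 N; N' ::= 2 1 N' | ε

N is directly left-recursive.
For N: α = {2 1}, β = {0, 2 1}. Rewrite as N → β N' and N' → α N' | ε.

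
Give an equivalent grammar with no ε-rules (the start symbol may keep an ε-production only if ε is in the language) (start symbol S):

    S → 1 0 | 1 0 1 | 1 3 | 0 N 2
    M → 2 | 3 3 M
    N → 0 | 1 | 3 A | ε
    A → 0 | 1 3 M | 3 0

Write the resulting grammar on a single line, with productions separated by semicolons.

The nullable symbols are {N}.
ε ∉ L(G), so no ε-production is kept.
Add the nullable-subset variants: S → 0 N 2 gives 0 N 2 | 0 2.

S → 1 0 | 1 0 1 | 1 3 | 0 N 2 | 0 2; M → 2 | 3 3 M; N → 0 | 1 | 3 A; A → 0 | 1 3 M | 3 0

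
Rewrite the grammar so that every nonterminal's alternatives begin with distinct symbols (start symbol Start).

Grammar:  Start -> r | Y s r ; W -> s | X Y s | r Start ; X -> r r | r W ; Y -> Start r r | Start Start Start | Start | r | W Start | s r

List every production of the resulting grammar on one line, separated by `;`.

Start -> r | Y s r; W -> s | X Y s | r Start; X -> r X1; Y -> r | W Start | s r | Start Y1; X1 -> r | W; Y1 -> r r | Start Start | ε

X has alternatives sharing prefix 'r': factor to X → r X1 with X1 → r | W.
Y has alternatives sharing prefix 'Start': factor to Y → Start Y1 with Y1 → r r | Start Start | ε.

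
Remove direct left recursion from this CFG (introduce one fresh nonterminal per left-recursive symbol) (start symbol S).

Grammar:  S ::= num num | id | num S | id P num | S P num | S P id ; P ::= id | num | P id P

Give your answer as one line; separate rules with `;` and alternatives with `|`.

Directly left-recursive nonterminals: S, P.
For S: α = {P num, P id}, β = {num num, id, num S, id P num}. Rewrite as S → β S' and S' → α S' | ε.
For P: α = {id P}, β = {id, num}. Rewrite as P → β P' and P' → α P' | ε.

S ::= num num S' | id S' | num S S' | id P num S'; P ::= id P' | num P'; S' ::= P num S' | P id S' | eps; P' ::= id P P' | eps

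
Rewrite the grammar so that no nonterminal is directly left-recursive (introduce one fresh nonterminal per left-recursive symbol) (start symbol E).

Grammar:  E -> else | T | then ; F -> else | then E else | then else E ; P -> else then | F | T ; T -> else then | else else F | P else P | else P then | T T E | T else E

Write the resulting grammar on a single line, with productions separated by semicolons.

T is directly left-recursive.
For T: α = {T E, else E}, β = {else then, else else F, P else P, else P then}. Rewrite as T → β T' and T' → α T' | ε.

E -> else | T | then; F -> else | then E else | then else E; P -> else then | F | T; T -> else then T' | else else F T' | P else P T' | else P then T'; T' -> T E T' | else E T' | ε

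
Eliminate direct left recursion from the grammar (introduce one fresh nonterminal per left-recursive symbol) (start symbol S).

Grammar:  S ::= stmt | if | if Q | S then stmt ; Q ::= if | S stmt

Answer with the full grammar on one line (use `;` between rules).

Directly left-recursive nonterminal: S.
For S: α = {then stmt}, β = {stmt, if, if Q}. Rewrite as S → β S' and S' → α S' | ε.

S ::= stmt S' | if S' | if Q S'; Q ::= if | S stmt; S' ::= then stmt S' | ε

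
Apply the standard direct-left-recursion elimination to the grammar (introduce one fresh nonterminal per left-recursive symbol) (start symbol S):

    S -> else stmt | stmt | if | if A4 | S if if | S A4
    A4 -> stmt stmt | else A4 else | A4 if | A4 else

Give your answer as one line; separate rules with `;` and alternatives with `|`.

S -> else stmt S' | stmt S' | if S' | if A4 S'; A4 -> stmt stmt A4' | else A4 else A4'; S' -> if if S' | A4 S' | epsilon; A4' -> if A4' | else A4' | epsilon

Left recursion appears on S, A4.
For S: α = {if if, A4}, β = {else stmt, stmt, if, if A4}. Rewrite as S → β S' and S' → α S' | ε.
For A4: α = {if, else}, β = {stmt stmt, else A4 else}. Rewrite as A4 → β A4' and A4' → α A4' | ε.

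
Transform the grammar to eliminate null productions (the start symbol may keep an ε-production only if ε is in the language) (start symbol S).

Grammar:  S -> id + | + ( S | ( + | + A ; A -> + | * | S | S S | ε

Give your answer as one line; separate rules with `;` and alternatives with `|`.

The nullable symbols are {A}.
ε ∉ L(G), so no ε-production is kept.
Add the nullable-subset variants: S → + A gives + A | +.

S -> id + | + ( S | ( + | + A | +; A -> + | * | S | S S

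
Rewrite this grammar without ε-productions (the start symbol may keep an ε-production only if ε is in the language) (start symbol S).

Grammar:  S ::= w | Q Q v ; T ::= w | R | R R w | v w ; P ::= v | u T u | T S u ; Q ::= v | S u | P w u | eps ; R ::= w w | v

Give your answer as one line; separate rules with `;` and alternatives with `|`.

Nullable nonterminals: {Q}.
ε ∉ L(G), so no ε-production is kept.
For each production, add variants omitting each subset of nullable occurrences: S → Q Q v gives Q Q v | Q v | v.

S ::= w | Q Q v | Q v | v; T ::= w | R | R R w | v w; P ::= v | u T u | T S u; Q ::= v | S u | P w u; R ::= w w | v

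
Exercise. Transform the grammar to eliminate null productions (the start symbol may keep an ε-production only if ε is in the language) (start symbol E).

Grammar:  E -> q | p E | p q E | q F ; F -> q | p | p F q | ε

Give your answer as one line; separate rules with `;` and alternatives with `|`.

E -> q | p E | p q E | q F; F -> q | p | p F q | p q

Nullable set = {F}.
ε ∉ L(G), so no ε-production is kept.
For each production, add variants omitting each subset of nullable occurrences: F → p F q gives p F q | p q.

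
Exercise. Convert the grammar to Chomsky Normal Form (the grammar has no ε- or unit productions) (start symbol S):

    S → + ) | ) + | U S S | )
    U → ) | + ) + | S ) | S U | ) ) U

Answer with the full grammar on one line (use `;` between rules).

Introduce a nonterminal for each terminal appearing in a rule of length ≥ 2: X1 → +, X2 → ).
Binarize each right-hand side of length ≥ 3 by chaining fresh nonterminals (Y1, Y2, …): affected rules were S → U S S; U → X1 X2 X1; U → X2 X2 U.

S → X1 X2 | X2 X1 | U Y1 | ); U → ) | X1 Y2 | S X2 | S U | X2 Y3; X1 → +; X2 → ); Y1 → S S; Y2 → X2 X1; Y3 → X2 U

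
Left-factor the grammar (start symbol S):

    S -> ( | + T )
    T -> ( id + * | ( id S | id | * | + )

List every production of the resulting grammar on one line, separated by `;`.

T has alternatives sharing prefix '( id': factor to T → ( id T' with T' → + * | S.

S -> ( | + T ); T -> id | * | + ) | ( id T'; T' -> + * | S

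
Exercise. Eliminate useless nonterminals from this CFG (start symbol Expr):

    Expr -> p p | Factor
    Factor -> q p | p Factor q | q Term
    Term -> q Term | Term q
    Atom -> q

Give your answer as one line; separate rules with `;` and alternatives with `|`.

Generating nonterminals: {Atom, Expr, Factor}.
Reachable from Expr after that: {Expr, Factor}.
Removed useless symbols: {Atom, Term} and every production mentioning them.

Expr -> p p | Factor; Factor -> q p | p Factor q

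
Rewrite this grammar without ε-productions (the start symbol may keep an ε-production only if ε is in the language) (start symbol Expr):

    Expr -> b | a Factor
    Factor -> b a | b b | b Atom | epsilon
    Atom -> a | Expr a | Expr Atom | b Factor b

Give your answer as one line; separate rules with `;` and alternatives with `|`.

The nullable symbols are {Factor}.
ε ∉ L(G), so no ε-production is kept.
Add the nullable-subset variants: Expr → a Factor gives a Factor | a. Atom → b Factor b gives b Factor b | b b.

Expr -> b | a Factor | a; Factor -> b a | b b | b Atom; Atom -> a | Expr a | Expr Atom | b Factor b | b b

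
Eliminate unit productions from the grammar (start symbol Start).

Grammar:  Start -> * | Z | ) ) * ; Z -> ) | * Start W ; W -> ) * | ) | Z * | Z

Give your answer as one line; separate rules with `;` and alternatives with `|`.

Start -> ) | * Start W | * | ) ) *; Z -> ) | * Start W; W -> ) | * Start W | ) * | Z *

Unit pairs: Start ⇒* {Z}; W ⇒* {Z}.
Replace each nonterminal's rules with the union of the non-unit rules of every nonterminal it unit-derives.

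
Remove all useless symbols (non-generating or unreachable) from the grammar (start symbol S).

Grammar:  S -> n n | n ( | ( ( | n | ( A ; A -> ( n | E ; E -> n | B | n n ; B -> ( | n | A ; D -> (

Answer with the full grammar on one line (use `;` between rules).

Generating nonterminals: {A, B, D, E, S}.
Reachable from S after that: {A, B, E, S}.
Removed useless symbols: {D} and every production mentioning them.

S -> n n | n ( | ( ( | n | ( A; A -> ( n | E; E -> n | B | n n; B -> ( | n | A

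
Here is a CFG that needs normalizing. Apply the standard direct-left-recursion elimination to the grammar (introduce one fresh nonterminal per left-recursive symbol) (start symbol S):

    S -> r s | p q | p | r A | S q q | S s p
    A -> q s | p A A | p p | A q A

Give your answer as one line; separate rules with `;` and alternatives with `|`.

S, A are directly left-recursive.
For S: α = {q q, s p}, β = {r s, p q, p, r A}. Rewrite as S → β S' and S' → α S' | ε.
For A: α = {q A}, β = {q s, p A A, p p}. Rewrite as A → β A' and A' → α A' | ε.

S -> r s S' | p q S' | p S' | r A S'; A -> q s A' | p A A A' | p p A'; S' -> q q S' | s p S' | ε; A' -> q A A' | ε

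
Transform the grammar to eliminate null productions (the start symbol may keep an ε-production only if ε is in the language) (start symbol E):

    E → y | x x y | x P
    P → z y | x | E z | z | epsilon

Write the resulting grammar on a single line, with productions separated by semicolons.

E → y | x x y | x P | x; P → z y | x | E z | z

The nullable symbols are {P}.
ε ∉ L(G), so no ε-production is kept.
Add the nullable-subset variants: E → x P gives x P | x.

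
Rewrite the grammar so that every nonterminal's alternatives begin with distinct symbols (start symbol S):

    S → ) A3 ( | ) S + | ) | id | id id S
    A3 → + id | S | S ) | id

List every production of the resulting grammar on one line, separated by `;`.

S has alternatives sharing prefix ')': factor to S → ) S' with S' → A3 ( | S + | ε.
S has alternatives sharing prefix 'id': factor to S → id S'' with S'' → ε | id S.
A3 has alternatives sharing prefix 'S': factor to A3 → S A3' with A3' → ε | ).

S → ) S' | id S''; A3 → + id | id | S A3'; S' → A3 ( | S + | ε; S'' → ε | id S; A3' → ε | )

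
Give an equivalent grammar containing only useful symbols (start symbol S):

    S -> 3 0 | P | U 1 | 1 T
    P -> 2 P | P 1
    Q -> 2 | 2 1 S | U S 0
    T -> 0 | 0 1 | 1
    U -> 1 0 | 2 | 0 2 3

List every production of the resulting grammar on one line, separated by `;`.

Generating nonterminals: {Q, S, T, U}.
Reachable from S after that: {S, T, U}.
Removed useless symbols: {P, Q} and every production mentioning them.

S -> 3 0 | U 1 | 1 T; T -> 0 | 0 1 | 1; U -> 1 0 | 2 | 0 2 3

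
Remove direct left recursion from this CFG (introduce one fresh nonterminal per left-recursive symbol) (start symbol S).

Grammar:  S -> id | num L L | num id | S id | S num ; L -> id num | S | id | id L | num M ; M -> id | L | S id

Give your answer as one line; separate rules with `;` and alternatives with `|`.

Directly left-recursive nonterminal: S.
For S: α = {id, num}, β = {id, num L L, num id}. Rewrite as S → β S' and S' → α S' | ε.

S -> id S' | num L L S' | num id S'; L -> id num | S | id | id L | num M; M -> id | L | S id; S' -> id S' | num S' | epsilon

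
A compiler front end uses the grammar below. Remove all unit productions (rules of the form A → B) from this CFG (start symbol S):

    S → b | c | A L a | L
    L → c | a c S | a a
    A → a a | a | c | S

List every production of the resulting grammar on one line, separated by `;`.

S → c | a c S | a a | b | A L a; L → c | a c S | a a; A → c | a c S | a a | b | A L a | a

Unit pairs: A ⇒* {L, S}; S ⇒* {L}.
For each unit pair (A, B), copy every non-unit production of B to A, then drop all unit productions.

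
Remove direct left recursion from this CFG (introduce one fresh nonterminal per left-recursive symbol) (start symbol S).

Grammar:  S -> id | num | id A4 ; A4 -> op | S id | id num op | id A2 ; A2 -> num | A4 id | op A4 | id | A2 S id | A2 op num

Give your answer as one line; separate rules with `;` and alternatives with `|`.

A2 is directly left-recursive.
For A2: α = {S id, op num}, β = {num, A4 id, op A4, id}. Rewrite as A2 → β A2' and A2' → α A2' | ε.

S -> id | num | id A4; A4 -> op | S id | id num op | id A2; A2 -> num A2' | A4 id A2' | op A4 A2' | id A2'; A2' -> S id A2' | op num A2' | ε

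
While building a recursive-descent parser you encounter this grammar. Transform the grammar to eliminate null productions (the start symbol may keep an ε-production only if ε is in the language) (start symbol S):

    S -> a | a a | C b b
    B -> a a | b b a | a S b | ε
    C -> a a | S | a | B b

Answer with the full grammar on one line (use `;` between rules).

S -> a | a a | C b b; B -> a a | b b a | a S b; C -> a a | S | a | B b | b

Nullable set = {B}.
ε ∉ L(G), so no ε-production is kept.
Add the nullable-subset variants: C → B b gives B b | b.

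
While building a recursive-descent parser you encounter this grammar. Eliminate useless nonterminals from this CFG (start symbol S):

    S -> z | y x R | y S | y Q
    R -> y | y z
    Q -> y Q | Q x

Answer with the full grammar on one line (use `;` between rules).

Generating nonterminals: {R, S}.
Reachable from S after that: {R, S}.
Removed useless symbols: {Q} and every production mentioning them.

S -> z | y x R | y S; R -> y | y z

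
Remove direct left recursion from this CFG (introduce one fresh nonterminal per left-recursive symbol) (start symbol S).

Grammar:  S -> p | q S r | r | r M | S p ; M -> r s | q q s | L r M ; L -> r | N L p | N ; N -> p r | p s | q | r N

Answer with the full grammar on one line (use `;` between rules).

S -> p S' | q S r S' | r S' | r M S'; M -> r s | q q s | L r M; L -> r | N L p | N; N -> p r | p s | q | r N; S' -> p S' | ε

Directly left-recursive nonterminal: S.
For S: α = {p}, β = {p, q S r, r, r M}. Rewrite as S → β S' and S' → α S' | ε.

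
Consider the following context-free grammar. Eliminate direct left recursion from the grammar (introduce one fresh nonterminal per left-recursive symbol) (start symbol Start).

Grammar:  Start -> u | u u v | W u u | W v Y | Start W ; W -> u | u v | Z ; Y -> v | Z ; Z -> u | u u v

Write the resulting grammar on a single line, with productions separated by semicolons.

Start -> u Start1 | u u v Start1 | W u u Start1 | W v Y Start1; W -> u | u v | Z; Y -> v | Z; Z -> u | u u v; Start1 -> W Start1 | ε

Left recursion appears on Start.
For Start: α = {W}, β = {u, u u v, W u u, W v Y}. Rewrite as Start → β Start1 and Start1 → α Start1 | ε.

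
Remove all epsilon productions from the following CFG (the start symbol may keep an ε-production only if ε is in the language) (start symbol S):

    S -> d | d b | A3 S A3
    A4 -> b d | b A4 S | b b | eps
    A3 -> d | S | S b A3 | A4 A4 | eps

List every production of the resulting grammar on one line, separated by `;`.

Nullable set = {A3, A4}.
ε ∉ L(G), so no ε-production is kept.
Add the nullable-subset variants: S → A3 S A3 gives A3 S A3 | A3 S | S A3. A4 → b A4 S gives b A4 S | b S. A3 → S b A3 gives S b A3 | S b. A3 → A4 A4 gives A4 A4 | A4.

S -> d | d b | A3 S A3 | A3 S | S A3; A4 -> b d | b A4 S | b S | b b; A3 -> d | S | S b A3 | S b | A4 A4 | A4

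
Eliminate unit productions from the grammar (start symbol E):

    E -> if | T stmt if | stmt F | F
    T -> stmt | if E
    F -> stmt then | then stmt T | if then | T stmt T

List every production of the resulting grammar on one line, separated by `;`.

E -> if | T stmt if | stmt F | stmt then | then stmt T | if then | T stmt T; T -> stmt | if E; F -> stmt then | then stmt T | if then | T stmt T

Unit pairs: E ⇒* {F}.
For each unit pair (A, B), copy every non-unit production of B to A, then drop all unit productions.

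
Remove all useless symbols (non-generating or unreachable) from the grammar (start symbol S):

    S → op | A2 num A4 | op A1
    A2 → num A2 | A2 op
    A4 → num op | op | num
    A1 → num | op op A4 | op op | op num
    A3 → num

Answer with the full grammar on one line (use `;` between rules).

S → op | op A1; A4 → num op | op | num; A1 → num | op op A4 | op op | op num

Generating nonterminals: {A1, A3, A4, S}.
Reachable from S after that: {A1, A4, S}.
Removed useless symbols: {A2, A3} and every production mentioning them.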